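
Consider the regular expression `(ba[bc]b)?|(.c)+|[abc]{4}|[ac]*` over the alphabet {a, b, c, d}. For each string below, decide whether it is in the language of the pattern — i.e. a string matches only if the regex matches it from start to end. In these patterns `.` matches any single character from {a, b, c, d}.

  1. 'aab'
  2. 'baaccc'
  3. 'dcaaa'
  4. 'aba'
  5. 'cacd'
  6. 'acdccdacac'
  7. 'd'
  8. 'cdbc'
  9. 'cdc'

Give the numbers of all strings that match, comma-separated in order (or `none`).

none

1 → no match
2 → no match
3 → no match
4 → no match
5 → no match
6 → no match
7 → no match
8 → no match
9 → no match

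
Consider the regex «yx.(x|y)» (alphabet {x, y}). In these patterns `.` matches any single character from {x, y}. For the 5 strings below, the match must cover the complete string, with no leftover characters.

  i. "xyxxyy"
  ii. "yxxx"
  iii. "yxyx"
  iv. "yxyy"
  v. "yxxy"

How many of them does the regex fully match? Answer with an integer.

i → no match — must start with "yx"
ii → match
iii → match
iv → match
v → match
Total matched: 4

4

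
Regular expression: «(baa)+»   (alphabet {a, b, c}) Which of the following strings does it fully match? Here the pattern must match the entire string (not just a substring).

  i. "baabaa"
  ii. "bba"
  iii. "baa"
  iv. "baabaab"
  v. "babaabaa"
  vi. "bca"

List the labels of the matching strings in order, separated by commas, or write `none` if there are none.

i → match
ii → no match — must start with "baa"
iii → match
iv → no match — must end with "baa"
v → no match — must start with "baa"
vi → no match — must start with "baa"

i, iii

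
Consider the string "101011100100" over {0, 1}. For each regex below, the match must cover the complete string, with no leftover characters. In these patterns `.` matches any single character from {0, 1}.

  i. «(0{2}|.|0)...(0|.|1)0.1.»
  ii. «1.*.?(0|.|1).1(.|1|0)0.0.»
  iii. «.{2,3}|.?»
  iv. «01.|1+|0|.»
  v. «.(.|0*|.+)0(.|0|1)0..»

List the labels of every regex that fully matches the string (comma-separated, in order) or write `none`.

ii

i → no match
ii → match
iii → no match
iv → no match
v → no match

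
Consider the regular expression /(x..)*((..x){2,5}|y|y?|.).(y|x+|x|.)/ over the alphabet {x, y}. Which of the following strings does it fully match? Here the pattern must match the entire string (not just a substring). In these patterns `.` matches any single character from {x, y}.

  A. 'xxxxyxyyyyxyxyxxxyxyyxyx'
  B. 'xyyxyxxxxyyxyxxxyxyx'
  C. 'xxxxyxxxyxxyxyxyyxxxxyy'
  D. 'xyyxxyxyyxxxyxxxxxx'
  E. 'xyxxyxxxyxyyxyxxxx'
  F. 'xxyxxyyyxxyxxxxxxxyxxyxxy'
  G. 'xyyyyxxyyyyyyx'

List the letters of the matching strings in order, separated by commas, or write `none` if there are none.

A → no match
B → match
C → match
D → match
E → match
F → no match
G → no match

B, C, D, E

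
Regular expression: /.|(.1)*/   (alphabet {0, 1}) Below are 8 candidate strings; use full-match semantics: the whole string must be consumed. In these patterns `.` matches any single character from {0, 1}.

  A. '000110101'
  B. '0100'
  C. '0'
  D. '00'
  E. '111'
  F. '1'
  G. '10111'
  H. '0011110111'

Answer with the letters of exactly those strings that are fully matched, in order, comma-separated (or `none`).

A → no match
B → no match
C → match
D → no match
E → no match
F → match
G → no match
H → no match

C, F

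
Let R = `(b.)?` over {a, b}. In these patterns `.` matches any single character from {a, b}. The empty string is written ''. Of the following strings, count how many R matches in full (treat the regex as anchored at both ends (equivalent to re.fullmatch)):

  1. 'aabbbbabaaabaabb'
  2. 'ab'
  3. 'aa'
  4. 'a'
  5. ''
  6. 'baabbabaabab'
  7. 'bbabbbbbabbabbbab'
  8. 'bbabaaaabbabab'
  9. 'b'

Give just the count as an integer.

1 → no match
2 → no match
3 → no match
4 → no match
5 → match
6 → no match
7 → no match
8 → no match
9 → no match
Total matched: 1

1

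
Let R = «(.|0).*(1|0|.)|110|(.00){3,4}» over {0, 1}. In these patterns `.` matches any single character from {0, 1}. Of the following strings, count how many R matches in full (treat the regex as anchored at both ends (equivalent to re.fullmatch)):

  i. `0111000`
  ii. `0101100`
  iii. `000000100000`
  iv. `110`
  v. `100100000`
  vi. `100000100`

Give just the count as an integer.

6

i. `0111000` → match
ii. `0101100` → match
iii. `000000100000` → match
iv. `110` → match
v. `100100000` → match
vi. `100000100` → match
Total matched: 6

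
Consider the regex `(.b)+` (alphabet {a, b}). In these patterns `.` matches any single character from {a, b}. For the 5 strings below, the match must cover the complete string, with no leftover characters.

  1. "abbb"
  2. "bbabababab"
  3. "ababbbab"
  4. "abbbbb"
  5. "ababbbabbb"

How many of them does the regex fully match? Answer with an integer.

1 → match
2 → match
3 → match
4 → match
5 → match
Total matched: 5

5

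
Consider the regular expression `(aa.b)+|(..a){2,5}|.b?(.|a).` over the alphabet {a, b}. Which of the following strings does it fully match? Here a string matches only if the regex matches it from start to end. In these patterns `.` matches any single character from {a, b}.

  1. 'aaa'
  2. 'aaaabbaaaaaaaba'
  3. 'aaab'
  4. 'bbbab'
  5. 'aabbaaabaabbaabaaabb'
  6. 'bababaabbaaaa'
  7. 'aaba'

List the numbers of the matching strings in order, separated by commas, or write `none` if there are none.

1. 'aaa' → match
2 → no match
3. 'aaab' → match
4. 'bbbab' → no match
5 → no match
6 → no match
7. 'aaba' → no match

1, 3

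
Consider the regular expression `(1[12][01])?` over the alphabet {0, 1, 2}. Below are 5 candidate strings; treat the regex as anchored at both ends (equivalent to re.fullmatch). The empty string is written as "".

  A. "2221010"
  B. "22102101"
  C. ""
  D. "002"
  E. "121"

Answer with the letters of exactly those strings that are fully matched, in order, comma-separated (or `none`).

A → no match
B → no match
C → match
D → no match
E → match

C, E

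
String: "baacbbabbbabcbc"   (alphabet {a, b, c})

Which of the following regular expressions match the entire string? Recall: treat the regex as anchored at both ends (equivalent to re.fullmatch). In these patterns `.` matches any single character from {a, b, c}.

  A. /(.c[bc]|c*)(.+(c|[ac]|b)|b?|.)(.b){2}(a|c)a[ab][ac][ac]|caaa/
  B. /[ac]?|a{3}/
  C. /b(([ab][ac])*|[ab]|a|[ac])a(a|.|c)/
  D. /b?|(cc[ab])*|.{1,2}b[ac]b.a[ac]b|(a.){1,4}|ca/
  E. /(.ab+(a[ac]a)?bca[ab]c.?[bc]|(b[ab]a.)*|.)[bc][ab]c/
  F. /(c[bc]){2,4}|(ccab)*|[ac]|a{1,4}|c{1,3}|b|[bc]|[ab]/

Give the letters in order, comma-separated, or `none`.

E

A → no match
B → no match
C → no match
D → no match
E → match
F → no match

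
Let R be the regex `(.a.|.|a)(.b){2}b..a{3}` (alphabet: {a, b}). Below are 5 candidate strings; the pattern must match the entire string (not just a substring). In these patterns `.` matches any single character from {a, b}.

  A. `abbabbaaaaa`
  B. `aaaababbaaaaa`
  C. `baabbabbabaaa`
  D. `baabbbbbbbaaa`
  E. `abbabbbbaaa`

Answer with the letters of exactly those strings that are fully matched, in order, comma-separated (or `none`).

A → match
B → match
C → match
D → match
E → match

A, B, C, D, E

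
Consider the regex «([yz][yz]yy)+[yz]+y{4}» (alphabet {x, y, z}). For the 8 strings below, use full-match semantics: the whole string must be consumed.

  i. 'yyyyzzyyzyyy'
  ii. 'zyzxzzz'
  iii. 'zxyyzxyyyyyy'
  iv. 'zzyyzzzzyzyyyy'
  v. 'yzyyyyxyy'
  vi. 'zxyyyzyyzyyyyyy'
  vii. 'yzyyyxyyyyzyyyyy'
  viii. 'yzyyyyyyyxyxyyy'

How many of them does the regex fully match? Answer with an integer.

i. 'yyyyzzyyzyyy' → no match
ii. 'zyzxzzz' → no match — must end with 'y'
iii. 'zxyyzxyyyyyy' → no match
iv → match
v. 'yzyyyyxyy' → no match
vi → no match
vii → no match
viii → no match
Total matched: 1

1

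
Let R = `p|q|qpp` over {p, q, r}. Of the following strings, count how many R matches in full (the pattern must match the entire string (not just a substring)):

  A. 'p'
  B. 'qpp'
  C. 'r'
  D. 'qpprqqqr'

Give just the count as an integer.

A. 'p' → match
B. 'qpp' → match
C. 'r' → no match
D. 'qpprqqqr' → no match
Total matched: 2

2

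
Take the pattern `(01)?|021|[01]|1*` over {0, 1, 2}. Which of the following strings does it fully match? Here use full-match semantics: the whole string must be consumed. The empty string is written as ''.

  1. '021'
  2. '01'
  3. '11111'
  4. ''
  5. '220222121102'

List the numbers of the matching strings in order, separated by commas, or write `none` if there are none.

1 → match
2 → match
3 → match
4 → match
5 → no match

1, 2, 3, 4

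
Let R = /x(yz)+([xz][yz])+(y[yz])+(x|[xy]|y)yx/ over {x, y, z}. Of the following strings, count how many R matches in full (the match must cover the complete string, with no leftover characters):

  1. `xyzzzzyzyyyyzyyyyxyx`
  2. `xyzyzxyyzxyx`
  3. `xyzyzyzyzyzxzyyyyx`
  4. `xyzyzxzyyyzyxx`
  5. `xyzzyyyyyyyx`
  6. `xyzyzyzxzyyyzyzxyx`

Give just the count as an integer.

1 → match
2 → match
3 → match
4 → no match — must end with `yx`
5 → match
6 → match
Total matched: 5

5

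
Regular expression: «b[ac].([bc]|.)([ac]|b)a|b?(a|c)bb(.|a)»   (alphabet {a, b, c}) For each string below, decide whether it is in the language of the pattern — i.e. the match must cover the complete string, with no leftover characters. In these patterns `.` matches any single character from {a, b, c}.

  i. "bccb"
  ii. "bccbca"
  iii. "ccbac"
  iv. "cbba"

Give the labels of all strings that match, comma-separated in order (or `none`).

ii, iv

i → no match
ii → match
iii → no match
iv → match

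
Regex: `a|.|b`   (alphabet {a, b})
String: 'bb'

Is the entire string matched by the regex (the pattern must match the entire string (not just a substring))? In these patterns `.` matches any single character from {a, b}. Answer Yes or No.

No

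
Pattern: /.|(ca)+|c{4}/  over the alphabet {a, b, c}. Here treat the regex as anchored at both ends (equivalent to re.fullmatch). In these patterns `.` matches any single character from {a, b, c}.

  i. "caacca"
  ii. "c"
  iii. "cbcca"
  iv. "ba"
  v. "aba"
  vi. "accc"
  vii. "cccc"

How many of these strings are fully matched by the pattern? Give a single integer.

i → no match
ii → match
iii → no match
iv → no match
v → no match
vi → no match
vii → match
Total matched: 2

2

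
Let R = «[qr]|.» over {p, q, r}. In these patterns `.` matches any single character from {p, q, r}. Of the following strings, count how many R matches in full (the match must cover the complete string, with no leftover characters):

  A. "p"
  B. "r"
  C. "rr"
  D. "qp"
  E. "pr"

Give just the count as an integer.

2

A → match
B → match
C → no match
D → no match
E → no match
Total matched: 2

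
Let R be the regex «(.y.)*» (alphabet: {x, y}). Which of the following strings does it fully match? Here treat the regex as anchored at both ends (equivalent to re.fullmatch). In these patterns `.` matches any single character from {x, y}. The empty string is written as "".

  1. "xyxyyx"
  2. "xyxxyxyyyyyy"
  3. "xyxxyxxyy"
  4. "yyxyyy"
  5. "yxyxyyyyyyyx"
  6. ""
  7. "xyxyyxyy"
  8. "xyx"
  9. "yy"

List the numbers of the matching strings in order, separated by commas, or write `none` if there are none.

1, 2, 3, 4, 6, 8

1 → match
2 → match
3 → match
4 → match
5 → no match
6 → match
7 → no match
8 → match
9 → no match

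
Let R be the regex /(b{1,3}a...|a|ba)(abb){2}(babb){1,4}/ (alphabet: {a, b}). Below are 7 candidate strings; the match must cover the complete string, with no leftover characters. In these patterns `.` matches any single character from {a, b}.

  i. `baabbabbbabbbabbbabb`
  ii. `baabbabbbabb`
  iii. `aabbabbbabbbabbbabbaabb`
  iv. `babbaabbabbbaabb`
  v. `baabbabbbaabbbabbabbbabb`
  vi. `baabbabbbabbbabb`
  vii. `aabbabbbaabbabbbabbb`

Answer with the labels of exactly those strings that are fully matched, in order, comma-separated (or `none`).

i → match
ii → match
iii → no match — must end with `babb`
iv → no match — must end with `babb`
v → no match
vi → match
vii → no match — must end with `babb`

i, ii, vi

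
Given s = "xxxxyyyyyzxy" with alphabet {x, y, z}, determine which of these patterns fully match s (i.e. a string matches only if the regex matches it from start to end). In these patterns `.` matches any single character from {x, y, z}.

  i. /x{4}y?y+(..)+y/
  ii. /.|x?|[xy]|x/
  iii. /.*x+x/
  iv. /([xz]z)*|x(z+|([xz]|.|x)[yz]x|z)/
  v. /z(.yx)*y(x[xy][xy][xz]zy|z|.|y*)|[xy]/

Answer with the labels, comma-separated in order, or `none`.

i → match
ii → no match
iii → no match — must end with "xx"
iv → no match
v → no match

i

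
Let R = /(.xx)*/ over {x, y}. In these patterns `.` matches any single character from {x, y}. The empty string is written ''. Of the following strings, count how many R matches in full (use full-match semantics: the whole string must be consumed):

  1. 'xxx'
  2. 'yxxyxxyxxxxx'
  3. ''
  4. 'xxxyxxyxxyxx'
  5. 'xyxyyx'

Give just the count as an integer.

1. 'xxx' → match
2. 'yxxyxxyxxxxx' → match
3. '' → match
4. 'xxxyxxyxxyxx' → match
5. 'xyxyyx' → no match
Total matched: 4

4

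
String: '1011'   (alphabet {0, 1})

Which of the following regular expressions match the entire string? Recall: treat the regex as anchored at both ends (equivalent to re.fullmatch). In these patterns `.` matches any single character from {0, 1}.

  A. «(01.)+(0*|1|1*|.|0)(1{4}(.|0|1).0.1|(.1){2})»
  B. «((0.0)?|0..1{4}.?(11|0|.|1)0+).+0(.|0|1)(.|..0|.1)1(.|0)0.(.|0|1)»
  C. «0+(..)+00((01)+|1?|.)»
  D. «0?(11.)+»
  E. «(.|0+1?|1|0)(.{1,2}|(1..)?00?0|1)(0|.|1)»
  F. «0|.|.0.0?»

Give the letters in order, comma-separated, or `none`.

A → no match — must start with '01'
B → no match
C → no match — must start with '0'
D → no match
E → match
F → no match

E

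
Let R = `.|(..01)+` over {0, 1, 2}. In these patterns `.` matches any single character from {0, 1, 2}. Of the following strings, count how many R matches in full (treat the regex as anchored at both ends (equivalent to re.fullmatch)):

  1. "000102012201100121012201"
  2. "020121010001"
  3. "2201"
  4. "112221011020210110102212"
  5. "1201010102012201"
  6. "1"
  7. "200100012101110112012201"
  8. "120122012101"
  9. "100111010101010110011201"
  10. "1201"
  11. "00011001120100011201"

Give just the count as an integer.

10

1 → match
2 → match
3 → match
4 → no match
5 → match
6 → match
7 → match
8 → match
9 → match
10 → match
11 → match
Total matched: 10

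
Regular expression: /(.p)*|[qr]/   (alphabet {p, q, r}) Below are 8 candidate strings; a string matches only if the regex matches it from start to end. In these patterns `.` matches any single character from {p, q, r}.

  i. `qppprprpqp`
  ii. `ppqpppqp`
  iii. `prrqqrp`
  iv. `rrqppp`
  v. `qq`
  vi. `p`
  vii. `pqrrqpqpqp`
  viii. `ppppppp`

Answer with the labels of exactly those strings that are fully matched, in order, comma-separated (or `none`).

i, ii

i → match
ii → match
iii → no match
iv → no match
v → no match
vi → no match
vii → no match
viii → no match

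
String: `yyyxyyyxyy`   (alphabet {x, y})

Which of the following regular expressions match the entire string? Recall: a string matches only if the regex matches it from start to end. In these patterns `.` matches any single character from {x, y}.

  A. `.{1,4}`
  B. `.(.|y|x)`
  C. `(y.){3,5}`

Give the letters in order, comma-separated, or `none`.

A → no match
B → no match
C → match

C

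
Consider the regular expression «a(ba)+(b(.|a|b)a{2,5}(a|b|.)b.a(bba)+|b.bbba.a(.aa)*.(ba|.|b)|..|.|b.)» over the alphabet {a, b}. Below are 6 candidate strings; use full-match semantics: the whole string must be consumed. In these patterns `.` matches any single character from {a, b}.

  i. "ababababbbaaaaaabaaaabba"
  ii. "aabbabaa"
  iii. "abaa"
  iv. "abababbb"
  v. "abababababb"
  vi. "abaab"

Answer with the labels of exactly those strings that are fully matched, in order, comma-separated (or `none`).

iii, v, vi

i → no match
ii → no match — must start with "aba"
iii → match
iv → no match
v → match
vi → match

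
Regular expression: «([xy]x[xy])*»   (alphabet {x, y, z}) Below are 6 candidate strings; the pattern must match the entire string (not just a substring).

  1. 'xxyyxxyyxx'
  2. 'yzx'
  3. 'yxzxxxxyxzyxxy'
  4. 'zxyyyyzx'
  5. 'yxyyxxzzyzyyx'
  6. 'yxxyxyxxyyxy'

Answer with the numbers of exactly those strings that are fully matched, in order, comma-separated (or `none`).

1. 'xxyyxxyyxx' → no match
2. 'yzx' → no match
3 → no match
4. 'zxyyyyzx' → no match
5 → no match
6. 'yxxyxyxxyyxy' → match

6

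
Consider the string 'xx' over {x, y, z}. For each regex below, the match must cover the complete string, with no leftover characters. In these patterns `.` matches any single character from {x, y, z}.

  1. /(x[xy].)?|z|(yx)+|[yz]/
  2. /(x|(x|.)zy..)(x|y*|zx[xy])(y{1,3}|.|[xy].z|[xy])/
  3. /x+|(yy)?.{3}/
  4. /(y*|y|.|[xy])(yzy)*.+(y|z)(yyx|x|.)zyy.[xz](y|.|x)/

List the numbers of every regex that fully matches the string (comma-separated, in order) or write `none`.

1 → no match
2 → match
3 → match
4 → no match

2, 3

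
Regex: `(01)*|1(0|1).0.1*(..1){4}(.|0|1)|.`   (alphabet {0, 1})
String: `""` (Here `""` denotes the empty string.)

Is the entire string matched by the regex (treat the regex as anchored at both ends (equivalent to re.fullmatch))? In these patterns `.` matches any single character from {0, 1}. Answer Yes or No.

Yes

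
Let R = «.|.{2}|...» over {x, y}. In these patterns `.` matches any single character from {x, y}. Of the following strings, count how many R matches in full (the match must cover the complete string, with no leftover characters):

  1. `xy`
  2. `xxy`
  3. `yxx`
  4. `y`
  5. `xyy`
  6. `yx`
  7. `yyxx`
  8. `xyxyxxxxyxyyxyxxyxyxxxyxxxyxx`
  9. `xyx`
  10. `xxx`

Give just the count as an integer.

1. `xy` → match
2. `xxy` → match
3. `yxx` → match
4. `y` → match
5. `xyy` → match
6. `yx` → match
7. `yyxx` → no match
8 → no match
9. `xyx` → match
10. `xxx` → match
Total matched: 8

8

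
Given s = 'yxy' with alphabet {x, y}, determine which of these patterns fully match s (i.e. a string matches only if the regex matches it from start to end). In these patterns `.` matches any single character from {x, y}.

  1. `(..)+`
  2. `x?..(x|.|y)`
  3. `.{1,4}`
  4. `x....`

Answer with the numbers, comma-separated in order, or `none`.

1 → no match
2 → match
3 → match
4 → no match — must start with 'x'

2, 3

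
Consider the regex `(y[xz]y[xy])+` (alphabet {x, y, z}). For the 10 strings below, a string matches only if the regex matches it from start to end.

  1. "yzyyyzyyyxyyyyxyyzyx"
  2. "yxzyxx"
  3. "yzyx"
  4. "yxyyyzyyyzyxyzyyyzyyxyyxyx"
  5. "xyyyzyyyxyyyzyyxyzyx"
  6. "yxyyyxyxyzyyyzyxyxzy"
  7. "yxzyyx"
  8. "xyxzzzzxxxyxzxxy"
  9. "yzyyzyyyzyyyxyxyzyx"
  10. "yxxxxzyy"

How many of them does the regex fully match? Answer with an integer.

1 → no match
2 → no match
3 → match
4 → no match
5 → no match — must start with "y"
6 → no match
7 → no match
8 → no match — must start with "y"
9 → no match
10 → no match
Total matched: 1

1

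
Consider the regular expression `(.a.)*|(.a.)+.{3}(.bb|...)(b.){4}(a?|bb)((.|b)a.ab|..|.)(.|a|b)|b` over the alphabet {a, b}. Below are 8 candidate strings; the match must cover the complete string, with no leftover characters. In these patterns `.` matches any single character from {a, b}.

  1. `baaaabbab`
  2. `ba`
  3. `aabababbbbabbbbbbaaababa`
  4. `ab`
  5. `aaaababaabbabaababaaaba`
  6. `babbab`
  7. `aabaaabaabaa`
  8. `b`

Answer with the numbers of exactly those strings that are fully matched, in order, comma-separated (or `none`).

1, 3, 6, 7, 8

1 → match
2 → no match
3 → match
4 → no match
5 → no match
6 → match
7 → match
8 → match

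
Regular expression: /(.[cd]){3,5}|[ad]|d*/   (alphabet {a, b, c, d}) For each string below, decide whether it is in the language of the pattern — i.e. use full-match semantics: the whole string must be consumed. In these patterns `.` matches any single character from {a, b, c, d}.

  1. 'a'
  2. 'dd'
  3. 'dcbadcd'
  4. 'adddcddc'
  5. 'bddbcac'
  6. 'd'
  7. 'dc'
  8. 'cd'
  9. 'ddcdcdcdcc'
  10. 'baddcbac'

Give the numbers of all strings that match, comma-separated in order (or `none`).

1. 'a' → match
2. 'dd' → match
3. 'dcbadcd' → no match
4. 'adddcddc' → match
5. 'bddbcac' → no match
6. 'd' → match
7. 'dc' → no match
8. 'cd' → no match
9. 'ddcdcdcdcc' → match
10. 'baddcbac' → no match

1, 2, 4, 6, 9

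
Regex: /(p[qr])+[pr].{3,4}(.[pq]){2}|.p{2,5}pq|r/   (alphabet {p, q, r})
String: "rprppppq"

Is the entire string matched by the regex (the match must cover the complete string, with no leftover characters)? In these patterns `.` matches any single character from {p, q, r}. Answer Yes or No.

No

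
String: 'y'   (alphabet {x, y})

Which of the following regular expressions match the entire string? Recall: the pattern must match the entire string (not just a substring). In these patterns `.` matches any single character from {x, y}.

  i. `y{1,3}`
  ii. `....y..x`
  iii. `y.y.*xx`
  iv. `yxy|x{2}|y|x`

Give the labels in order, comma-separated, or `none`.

i, iv

i → match
ii → no match — must end with 'x'
iii → no match — must end with 'xx'
iv → match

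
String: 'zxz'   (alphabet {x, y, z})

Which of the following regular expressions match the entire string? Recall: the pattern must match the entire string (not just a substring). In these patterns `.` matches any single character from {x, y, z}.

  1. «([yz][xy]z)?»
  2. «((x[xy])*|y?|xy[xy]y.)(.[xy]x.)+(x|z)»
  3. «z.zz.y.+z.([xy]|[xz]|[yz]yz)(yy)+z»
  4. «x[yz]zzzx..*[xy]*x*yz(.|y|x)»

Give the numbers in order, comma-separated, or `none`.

1

1 → match
2 → no match
3 → no match — must end with 'yyz'
4 → no match — must start with 'x'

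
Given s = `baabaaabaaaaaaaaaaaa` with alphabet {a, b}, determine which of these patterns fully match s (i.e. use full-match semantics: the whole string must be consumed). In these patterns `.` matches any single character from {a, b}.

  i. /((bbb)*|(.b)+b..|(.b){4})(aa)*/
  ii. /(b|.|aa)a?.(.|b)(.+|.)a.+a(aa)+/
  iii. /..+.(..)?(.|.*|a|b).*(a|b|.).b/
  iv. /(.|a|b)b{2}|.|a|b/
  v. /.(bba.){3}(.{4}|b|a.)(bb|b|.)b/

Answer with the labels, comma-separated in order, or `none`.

ii

i → no match
ii → match
iii → no match — must end with `b`
iv → no match
v → no match — must end with `b`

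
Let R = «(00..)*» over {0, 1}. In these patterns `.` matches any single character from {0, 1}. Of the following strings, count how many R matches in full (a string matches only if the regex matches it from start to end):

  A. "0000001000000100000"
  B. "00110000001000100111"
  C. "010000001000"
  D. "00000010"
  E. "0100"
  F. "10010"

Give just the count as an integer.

A → no match
B → no match
C → no match
D → match
E → no match
F → no match
Total matched: 1

1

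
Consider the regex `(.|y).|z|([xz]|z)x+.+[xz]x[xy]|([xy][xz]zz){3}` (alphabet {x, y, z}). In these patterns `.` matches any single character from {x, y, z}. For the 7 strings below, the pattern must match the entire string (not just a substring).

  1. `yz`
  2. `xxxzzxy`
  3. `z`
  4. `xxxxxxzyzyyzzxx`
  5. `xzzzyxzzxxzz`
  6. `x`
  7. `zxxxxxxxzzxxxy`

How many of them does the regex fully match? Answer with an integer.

1 → match
2 → match
3 → match
4 → match
5 → match
6 → no match
7 → match
Total matched: 6

6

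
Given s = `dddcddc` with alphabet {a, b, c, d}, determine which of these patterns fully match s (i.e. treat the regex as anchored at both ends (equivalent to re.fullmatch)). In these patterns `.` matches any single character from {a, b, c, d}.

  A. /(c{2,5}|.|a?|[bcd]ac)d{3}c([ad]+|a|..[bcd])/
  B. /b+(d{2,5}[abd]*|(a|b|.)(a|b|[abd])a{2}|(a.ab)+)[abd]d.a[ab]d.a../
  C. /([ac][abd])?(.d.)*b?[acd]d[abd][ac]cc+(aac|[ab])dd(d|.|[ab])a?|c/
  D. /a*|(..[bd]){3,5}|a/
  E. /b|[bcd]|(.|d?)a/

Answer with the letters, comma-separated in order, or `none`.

A

A → match
B → no match — must start with `b`
C → no match
D → no match
E → no match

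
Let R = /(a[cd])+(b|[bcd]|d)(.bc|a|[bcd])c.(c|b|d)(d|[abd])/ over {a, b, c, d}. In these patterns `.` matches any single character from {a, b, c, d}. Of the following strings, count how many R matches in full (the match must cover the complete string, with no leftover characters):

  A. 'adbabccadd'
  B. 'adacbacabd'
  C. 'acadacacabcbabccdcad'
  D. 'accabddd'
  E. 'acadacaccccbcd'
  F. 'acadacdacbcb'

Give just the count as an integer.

A → match
B → match
C → no match
D → no match
E → match
F → match
Total matched: 4

4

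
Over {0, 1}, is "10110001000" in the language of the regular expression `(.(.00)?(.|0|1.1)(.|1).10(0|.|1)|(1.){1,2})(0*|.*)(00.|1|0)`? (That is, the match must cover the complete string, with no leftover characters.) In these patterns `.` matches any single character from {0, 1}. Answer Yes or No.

Yes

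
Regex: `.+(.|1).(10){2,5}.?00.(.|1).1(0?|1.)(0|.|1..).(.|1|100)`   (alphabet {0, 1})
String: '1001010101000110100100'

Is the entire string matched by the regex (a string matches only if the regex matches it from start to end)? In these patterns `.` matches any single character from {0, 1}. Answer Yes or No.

Yes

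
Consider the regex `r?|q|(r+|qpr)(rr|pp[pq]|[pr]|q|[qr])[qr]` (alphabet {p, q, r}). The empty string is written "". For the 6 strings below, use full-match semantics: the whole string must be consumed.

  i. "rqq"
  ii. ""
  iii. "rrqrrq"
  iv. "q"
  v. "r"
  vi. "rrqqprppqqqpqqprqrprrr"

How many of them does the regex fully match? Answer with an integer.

i → match
ii → match
iii → no match
iv → match
v → match
vi → no match
Total matched: 4

4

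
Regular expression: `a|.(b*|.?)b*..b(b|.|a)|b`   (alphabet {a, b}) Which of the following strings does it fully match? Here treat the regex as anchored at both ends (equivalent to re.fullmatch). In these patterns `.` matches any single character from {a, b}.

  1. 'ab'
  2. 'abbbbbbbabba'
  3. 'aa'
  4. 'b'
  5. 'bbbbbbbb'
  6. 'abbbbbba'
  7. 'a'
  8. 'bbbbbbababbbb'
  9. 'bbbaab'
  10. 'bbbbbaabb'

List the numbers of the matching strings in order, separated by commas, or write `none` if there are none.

2, 4, 5, 6, 7, 10

1 → no match
2 → match
3 → no match
4 → match
5 → match
6 → match
7 → match
8 → no match
9 → no match
10 → match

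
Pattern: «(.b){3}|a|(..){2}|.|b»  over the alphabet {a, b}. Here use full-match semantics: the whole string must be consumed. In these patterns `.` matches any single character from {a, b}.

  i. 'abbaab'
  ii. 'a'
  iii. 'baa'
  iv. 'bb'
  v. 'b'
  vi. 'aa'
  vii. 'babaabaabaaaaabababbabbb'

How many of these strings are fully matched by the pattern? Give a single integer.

2

i. 'abbaab' → no match
ii. 'a' → match
iii. 'baa' → no match
iv. 'bb' → no match
v. 'b' → match
vi. 'aa' → no match
vii → no match
Total matched: 2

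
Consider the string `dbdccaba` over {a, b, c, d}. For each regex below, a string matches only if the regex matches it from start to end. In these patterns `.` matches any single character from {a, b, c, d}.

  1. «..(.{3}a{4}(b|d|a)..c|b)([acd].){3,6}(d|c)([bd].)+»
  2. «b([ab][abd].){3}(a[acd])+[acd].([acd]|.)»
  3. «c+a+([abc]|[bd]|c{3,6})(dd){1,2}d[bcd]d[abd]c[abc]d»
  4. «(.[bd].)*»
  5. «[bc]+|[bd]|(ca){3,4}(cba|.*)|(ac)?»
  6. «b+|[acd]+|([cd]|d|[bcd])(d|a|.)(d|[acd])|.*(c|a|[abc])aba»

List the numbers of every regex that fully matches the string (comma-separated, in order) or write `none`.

6

1 → no match
2 → no match — must start with `b`
3 → no match — must start with `c`
4 → no match
5 → no match
6 → match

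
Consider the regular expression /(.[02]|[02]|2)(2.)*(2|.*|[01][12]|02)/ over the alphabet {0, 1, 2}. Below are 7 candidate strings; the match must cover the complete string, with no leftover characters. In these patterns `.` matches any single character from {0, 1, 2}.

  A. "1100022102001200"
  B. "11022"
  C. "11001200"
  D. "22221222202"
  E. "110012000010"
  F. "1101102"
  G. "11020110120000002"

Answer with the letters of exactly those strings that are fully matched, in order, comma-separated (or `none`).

A → no match
B. "11022" → no match
C. "11001200" → no match
D. "22221222202" → match
E. "110012000010" → no match
F. "1101102" → no match
G → no match

D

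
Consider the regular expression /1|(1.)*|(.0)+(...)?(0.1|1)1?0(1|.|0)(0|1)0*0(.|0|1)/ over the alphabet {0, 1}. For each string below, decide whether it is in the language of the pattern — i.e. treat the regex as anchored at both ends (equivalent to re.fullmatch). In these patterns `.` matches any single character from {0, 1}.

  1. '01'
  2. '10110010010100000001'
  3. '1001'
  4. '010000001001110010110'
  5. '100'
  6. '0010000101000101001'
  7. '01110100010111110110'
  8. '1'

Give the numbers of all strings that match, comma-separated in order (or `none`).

8

1 → no match
2 → no match
3 → no match
4 → no match
5 → no match
6 → no match
7 → no match
8 → match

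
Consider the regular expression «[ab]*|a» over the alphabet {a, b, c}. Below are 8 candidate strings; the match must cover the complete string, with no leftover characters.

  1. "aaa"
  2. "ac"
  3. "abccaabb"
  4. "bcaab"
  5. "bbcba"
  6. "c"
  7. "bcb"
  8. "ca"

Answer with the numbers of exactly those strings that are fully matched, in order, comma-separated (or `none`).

1 → match
2 → no match
3 → no match
4 → no match
5 → no match
6 → no match
7 → no match
8 → no match

1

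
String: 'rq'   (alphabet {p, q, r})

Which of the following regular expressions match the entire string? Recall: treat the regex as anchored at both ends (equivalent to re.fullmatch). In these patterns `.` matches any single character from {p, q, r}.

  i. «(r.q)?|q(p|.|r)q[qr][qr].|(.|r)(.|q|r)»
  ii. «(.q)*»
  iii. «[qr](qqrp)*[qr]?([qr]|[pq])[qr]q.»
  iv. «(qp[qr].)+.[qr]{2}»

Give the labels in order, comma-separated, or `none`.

i, ii

i → match
ii → match
iii → no match
iv → no match — must start with 'qp'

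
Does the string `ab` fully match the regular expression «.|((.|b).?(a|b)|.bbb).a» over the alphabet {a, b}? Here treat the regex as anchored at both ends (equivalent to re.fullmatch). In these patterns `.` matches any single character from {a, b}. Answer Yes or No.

No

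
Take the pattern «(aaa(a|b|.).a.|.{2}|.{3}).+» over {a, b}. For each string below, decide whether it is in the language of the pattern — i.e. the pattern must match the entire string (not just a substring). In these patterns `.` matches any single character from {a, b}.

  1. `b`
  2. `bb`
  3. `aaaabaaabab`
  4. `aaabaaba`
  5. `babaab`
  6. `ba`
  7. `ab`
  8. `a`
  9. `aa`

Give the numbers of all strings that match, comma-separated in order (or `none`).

3, 4, 5

1 → no match
2 → no match
3 → match
4 → match
5 → match
6 → no match
7 → no match
8 → no match
9 → no match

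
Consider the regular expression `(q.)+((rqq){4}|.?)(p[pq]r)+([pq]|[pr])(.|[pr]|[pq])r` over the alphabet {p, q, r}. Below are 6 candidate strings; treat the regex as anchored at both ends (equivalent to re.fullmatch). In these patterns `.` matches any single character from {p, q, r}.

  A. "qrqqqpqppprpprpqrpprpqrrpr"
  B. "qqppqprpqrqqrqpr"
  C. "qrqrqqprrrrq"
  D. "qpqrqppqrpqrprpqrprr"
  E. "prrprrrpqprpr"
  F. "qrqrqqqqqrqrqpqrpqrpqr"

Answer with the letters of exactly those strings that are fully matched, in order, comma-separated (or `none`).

A, F

A → match
B → no match
C. "qrqrqqprrrrq" → no match — must end with "r"
D → no match
E → no match — must start with "q"
F → match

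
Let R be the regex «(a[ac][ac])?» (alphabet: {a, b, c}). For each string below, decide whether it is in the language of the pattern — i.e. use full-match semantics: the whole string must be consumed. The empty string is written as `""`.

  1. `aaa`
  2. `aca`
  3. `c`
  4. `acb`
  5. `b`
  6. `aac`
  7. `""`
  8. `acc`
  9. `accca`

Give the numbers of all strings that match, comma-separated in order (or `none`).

1, 2, 6, 7, 8

1 → match
2 → match
3 → no match
4 → no match
5 → no match
6 → match
7 → match
8 → match
9 → no match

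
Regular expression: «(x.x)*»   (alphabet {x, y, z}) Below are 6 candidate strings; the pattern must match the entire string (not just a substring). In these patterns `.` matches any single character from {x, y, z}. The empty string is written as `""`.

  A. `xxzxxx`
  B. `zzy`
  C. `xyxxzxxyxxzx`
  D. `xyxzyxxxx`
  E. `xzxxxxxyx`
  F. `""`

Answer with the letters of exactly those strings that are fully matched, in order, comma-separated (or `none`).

A → no match
B → no match
C → match
D → no match
E → match
F → match

C, E, F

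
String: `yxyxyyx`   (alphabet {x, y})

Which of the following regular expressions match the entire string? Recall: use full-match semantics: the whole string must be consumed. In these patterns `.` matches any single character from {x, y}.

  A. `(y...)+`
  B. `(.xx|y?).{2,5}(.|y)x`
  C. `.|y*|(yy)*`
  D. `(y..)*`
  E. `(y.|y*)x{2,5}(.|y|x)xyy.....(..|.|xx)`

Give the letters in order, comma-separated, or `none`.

B

A → no match
B → match
C → no match
D → no match
E → no match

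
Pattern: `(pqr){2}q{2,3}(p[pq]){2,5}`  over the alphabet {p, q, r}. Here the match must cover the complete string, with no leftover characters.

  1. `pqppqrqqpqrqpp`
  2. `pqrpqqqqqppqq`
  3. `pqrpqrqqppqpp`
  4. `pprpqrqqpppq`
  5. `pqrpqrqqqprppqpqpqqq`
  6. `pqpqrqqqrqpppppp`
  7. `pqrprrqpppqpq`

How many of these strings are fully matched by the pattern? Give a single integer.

0

1 → no match — must start with `pqr`
2 → no match
3 → no match
4. `pprpqrqqpppq` → no match — must start with `pqr`
5 → no match
6 → no match — must start with `pqr`
7 → no match
Total matched: 0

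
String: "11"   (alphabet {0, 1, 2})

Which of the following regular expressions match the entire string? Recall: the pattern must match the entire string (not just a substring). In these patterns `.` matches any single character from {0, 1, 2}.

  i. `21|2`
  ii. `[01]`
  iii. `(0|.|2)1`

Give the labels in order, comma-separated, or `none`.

i → no match
ii → no match
iii → match

iii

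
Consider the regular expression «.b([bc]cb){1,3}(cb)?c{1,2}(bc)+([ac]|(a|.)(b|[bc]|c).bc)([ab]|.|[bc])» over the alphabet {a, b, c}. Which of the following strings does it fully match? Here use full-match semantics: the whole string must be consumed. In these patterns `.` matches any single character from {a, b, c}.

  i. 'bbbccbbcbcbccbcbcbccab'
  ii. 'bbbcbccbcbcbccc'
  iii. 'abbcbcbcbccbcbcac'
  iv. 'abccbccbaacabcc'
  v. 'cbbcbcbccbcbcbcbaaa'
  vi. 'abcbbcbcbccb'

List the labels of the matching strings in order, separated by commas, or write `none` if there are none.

ii

i → no match
ii → match
iii → no match
iv → no match
v → no match
vi → no match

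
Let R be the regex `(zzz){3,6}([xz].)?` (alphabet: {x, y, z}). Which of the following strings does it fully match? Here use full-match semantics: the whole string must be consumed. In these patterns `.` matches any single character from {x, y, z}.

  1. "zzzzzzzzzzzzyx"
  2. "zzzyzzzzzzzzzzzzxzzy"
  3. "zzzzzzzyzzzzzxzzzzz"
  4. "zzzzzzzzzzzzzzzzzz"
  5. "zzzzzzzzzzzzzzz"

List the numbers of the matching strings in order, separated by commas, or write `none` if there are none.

1 → no match
2 → no match
3 → no match
4 → match
5 → match

4, 5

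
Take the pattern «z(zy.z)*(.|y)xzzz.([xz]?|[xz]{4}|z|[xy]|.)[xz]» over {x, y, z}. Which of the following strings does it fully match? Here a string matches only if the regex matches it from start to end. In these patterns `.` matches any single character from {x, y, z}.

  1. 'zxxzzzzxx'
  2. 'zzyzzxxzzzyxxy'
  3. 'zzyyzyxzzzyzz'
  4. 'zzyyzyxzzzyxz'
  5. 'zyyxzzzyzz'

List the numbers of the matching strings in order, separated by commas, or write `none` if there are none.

1 → match
2 → no match
3 → match
4 → match
5 → no match

1, 3, 4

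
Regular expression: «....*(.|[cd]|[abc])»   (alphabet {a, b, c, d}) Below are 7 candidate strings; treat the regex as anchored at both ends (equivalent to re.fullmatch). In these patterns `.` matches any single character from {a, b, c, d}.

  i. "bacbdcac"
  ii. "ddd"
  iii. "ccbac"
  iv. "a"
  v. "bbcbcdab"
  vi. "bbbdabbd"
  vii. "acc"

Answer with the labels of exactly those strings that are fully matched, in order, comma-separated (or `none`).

i → match
ii → no match
iii → match
iv → no match
v → match
vi → match
vii → no match

i, iii, v, vi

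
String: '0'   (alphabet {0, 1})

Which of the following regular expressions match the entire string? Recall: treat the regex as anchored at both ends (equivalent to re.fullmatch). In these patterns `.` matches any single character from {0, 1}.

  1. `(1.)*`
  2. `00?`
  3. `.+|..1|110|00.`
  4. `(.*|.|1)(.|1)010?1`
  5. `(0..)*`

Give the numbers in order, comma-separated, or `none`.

1 → no match
2 → match
3 → match
4 → no match — must end with '1'
5 → no match

2, 3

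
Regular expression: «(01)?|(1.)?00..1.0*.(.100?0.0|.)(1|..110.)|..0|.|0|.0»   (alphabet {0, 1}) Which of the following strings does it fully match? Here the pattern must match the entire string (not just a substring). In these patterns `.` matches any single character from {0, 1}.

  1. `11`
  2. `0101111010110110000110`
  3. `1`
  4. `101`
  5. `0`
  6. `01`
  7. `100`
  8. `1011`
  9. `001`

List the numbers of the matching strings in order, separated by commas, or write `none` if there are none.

3, 5, 6, 7

1 → no match
2 → no match
3 → match
4 → no match
5 → match
6 → match
7 → match
8 → no match
9 → no match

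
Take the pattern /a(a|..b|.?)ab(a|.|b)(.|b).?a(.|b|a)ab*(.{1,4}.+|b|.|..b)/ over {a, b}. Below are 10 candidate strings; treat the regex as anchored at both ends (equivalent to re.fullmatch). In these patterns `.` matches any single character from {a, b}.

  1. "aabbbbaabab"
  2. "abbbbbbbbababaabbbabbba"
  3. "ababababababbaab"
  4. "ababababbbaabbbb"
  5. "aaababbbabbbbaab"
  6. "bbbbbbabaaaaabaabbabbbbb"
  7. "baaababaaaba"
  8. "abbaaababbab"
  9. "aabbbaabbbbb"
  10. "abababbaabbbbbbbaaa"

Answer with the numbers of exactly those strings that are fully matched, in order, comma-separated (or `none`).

3

1 → no match
2 → no match
3 → match
4 → no match
5 → no match
6 → no match — must start with "a"
7 → no match — must start with "a"
8 → no match
9 → no match
10 → no match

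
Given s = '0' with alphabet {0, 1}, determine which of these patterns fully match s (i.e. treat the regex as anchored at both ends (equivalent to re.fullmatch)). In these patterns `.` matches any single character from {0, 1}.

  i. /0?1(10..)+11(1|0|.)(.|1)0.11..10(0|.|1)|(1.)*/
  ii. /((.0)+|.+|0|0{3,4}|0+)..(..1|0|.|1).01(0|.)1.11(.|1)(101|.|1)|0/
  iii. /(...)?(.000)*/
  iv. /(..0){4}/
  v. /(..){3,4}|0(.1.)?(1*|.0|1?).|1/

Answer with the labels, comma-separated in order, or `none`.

ii

i → no match
ii → match
iii → no match
iv → no match
v → no match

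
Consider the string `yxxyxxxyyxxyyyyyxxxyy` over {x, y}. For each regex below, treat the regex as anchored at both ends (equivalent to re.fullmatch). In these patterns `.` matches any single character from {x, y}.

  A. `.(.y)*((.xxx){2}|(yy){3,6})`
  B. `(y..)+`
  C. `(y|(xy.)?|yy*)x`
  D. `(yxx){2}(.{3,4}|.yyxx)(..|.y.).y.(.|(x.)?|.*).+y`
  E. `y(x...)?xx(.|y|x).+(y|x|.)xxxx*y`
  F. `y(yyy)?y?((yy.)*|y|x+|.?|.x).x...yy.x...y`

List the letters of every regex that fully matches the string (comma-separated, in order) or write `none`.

A → no match
B → no match
C → no match — must end with `x`
D → match
E → no match
F → no match

D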